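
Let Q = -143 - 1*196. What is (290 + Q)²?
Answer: 2401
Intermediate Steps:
Q = -339 (Q = -143 - 196 = -339)
(290 + Q)² = (290 - 339)² = (-49)² = 2401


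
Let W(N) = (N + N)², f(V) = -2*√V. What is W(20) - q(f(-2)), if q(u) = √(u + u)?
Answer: 1600 + 2*2^(¼)*(-I)^(5/2) ≈ 1598.3 + 1.6818*I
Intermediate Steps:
W(N) = 4*N² (W(N) = (2*N)² = 4*N²)
q(u) = √2*√u (q(u) = √(2*u) = √2*√u)
W(20) - q(f(-2)) = 4*20² - √2*√(-2*I*√2) = 4*400 - √2*√(-2*I*√2) = 1600 - √2*√(-2*I*√2) = 1600 - √2*2^(¾)*√(-I) = 1600 - 2*2^(¼)*√(-I)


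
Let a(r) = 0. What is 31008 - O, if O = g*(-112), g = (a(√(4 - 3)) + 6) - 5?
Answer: 31120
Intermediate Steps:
g = 1 (g = (0 + 6) - 5 = 6 - 5 = 1)
O = -112 (O = 1*(-112) = -112)
31008 - O = 31008 - 1*(-112) = 31008 + 112 = 31120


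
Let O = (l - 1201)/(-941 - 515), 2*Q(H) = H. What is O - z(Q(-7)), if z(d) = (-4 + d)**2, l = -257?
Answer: -40221/728 ≈ -55.249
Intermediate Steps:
Q(H) = H/2
O = 729/728 (O = (-257 - 1201)/(-941 - 515) = -1458/(-1456) = -1458*(-1/1456) = 729/728 ≈ 1.0014)
O - z(Q(-7)) = 729/728 - (-4 + (1/2)*(-7))**2 = 729/728 - (-4 - 7/2)**2 = 729/728 - (-15/2)**2 = 729/728 - 1*225/4 = 729/728 - 225/4 = -40221/728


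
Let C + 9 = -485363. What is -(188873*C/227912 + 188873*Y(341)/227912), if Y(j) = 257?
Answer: 91625125395/227912 ≈ 4.0202e+5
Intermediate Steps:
C = -485372 (C = -9 - 485363 = -485372)
-(188873*C/227912 + 188873*Y(341)/227912) = -755492/(911648/(-485372 + 257)) = -755492/(911648/(-485115)) = -755492/(911648*(-1/485115)) = -755492/(-911648/485115) = -755492*(-485115/911648) = 91625125395/227912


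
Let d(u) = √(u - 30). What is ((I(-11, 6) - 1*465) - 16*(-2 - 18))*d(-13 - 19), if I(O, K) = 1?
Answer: -144*I*√62 ≈ -1133.9*I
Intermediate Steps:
d(u) = √(-30 + u)
((I(-11, 6) - 1*465) - 16*(-2 - 18))*d(-13 - 19) = ((1 - 1*465) - 16*(-2 - 18))*√(-30 + (-13 - 19)) = ((1 - 465) - 16*(-20))*√(-30 - 32) = (-464 + 320)*√(-62) = -144*I*√62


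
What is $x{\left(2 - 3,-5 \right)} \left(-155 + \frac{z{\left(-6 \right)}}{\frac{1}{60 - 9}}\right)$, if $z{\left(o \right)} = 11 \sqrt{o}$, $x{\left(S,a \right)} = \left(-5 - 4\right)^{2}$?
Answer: $-12555 + 45441 i \sqrt{6} \approx -12555.0 + 1.1131 \cdot 10^{5} i$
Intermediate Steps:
$x{\left(S,a \right)} = 81$ ($x{\left(S,a \right)} = \left(-9\right)^{2} = 81$)
$x{\left(2 - 3,-5 \right)} \left(-155 + \frac{z{\left(-6 \right)}}{\frac{1}{60 - 9}}\right) = 81 \left(-155 + \frac{11 \sqrt{-6}}{\frac{1}{60 - 9}}\right) = 81 \left(-155 + \frac{11 i \sqrt{6}}{\frac{1}{51}}\right) = 81 \left(-155 + 11 i \sqrt{6} \frac{1}{\frac{1}{51}}\right) = 81 \left(-155 + 11 i \sqrt{6} \cdot 51\right) = 81 \left(-155 + 561 i \sqrt{6}\right) = -12555 + 45441 i \sqrt{6}$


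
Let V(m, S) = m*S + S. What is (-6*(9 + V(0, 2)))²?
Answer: 4356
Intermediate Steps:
V(m, S) = S + S*m (V(m, S) = S*m + S = S + S*m)
(-6*(9 + V(0, 2)))² = (-6*(9 + 2*(1 + 0)))² = (-6*(9 + 2*1))² = (-6*(9 + 2))² = (-6*11)² = (-66)² = 4356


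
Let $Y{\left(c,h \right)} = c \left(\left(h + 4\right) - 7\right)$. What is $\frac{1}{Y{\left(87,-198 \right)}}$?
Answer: $- \frac{1}{17487} \approx -5.7185 \cdot 10^{-5}$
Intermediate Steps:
$Y{\left(c,h \right)} = c \left(-3 + h\right)$ ($Y{\left(c,h \right)} = c \left(\left(4 + h\right) - 7\right) = c \left(-3 + h\right)$)
$\frac{1}{Y{\left(87,-198 \right)}} = \frac{1}{87 \left(-3 - 198\right)} = \frac{1}{87 \left(-201\right)} = \frac{1}{-17487} = - \frac{1}{17487}$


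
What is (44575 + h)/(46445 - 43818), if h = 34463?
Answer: 79038/2627 ≈ 30.087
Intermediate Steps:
(44575 + h)/(46445 - 43818) = (44575 + 34463)/(46445 - 43818) = 79038/2627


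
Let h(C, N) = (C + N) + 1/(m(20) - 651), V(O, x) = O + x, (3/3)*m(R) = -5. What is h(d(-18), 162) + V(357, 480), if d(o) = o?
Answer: 643535/656 ≈ 981.00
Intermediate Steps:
m(R) = -5
h(C, N) = -1/656 + C + N (h(C, N) = (C + N) + 1/(-5 - 651) = (C + N) + 1/(-656) = (C + N) - 1/656 = -1/656 + C + N)
h(d(-18), 162) + V(357, 480) = (-1/656 - 18 + 162) + (357 + 480) = 94463/656 + 837 = 643535/656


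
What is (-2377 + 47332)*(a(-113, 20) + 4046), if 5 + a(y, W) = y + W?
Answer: 177482340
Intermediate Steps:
a(y, W) = -5 + W + y (a(y, W) = -5 + (y + W) = -5 + (W + y) = -5 + W + y)
(-2377 + 47332)*(a(-113, 20) + 4046) = (-2377 + 47332)*((-5 + 20 - 113) + 4046) = 44955*(-98 + 4046) = 44955*3948 = 177482340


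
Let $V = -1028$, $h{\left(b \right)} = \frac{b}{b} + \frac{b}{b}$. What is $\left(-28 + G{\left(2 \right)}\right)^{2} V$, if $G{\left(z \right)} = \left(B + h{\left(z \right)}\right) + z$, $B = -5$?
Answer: $-864548$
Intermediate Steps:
$h{\left(b \right)} = 2$ ($h{\left(b \right)} = 1 + 1 = 2$)
$G{\left(z \right)} = -3 + z$ ($G{\left(z \right)} = \left(-5 + 2\right) + z = -3 + z$)
$\left(-28 + G{\left(2 \right)}\right)^{2} V = \left(-28 + \left(-3 + 2\right)\right)^{2} \left(-1028\right) = \left(-28 - 1\right)^{2} \left(-1028\right) = \left(-29\right)^{2} \left(-1028\right) = 841 \left(-1028\right) = -864548$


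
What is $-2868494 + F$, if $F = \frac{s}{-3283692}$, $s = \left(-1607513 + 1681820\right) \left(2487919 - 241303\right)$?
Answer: $- \frac{798849174580}{273641} \approx -2.9193 \cdot 10^{6}$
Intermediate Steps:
$s = 166939295112$ ($s = 74307 \cdot 2246616 = 166939295112$)
$F = - \frac{13911607926}{273641}$ ($F = \frac{166939295112}{-3283692} = 166939295112 \left(- \frac{1}{3283692}\right) = - \frac{13911607926}{273641} \approx -50839.0$)
$-2868494 + F = -2868494 - \frac{13911607926}{273641} = - \frac{798849174580}{273641}$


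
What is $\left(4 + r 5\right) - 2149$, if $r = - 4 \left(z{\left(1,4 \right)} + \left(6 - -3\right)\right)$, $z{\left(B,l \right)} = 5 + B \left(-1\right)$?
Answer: $-2405$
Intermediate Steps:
$z{\left(B,l \right)} = 5 - B$
$r = -52$ ($r = - 4 \left(\left(5 - 1\right) + \left(6 - -3\right)\right) = - 4 \left(\left(5 - 1\right) + \left(6 + 3\right)\right) = - 4 \left(4 + 9\right) = \left(-4\right) 13 = -52$)
$\left(4 + r 5\right) - 2149 = \left(4 - 260\right) - 2149 = -256 - 2149 = -2405$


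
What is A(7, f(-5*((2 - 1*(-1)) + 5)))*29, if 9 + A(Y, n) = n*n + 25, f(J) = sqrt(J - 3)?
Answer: -783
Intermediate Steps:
f(J) = sqrt(-3 + J)
A(Y, n) = 16 + n**2 (A(Y, n) = -9 + (n*n + 25) = -9 + (n**2 + 25) = -9 + (25 + n**2) = 16 + n**2)
A(7, f(-5*((2 - 1*(-1)) + 5)))*29 = (16 + (sqrt(-3 - 5*((2 - 1*(-1)) + 5)))**2)*29 = (16 + (sqrt(-3 - 5*((2 + 1) + 5)))**2)*29 = (16 + (sqrt(-3 - 5*(3 + 5)))**2)*29 = (16 + (sqrt(-3 - 5*8))**2)*29 = (16 + (sqrt(-3 - 40))**2)*29 = (16 + (sqrt(-43))**2)*29 = (16 + (I*sqrt(43))**2)*29 = (16 - 43)*29 = -27*29 = -783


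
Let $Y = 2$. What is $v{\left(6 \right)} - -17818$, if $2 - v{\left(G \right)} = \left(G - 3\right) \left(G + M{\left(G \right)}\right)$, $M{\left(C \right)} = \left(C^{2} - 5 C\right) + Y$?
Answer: $17778$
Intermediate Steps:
$M{\left(C \right)} = 2 + C^{2} - 5 C$ ($M{\left(C \right)} = \left(C^{2} - 5 C\right) + 2 = 2 + C^{2} - 5 C$)
$v{\left(G \right)} = 2 - \left(-3 + G\right) \left(2 + G^{2} - 4 G\right)$ ($v{\left(G \right)} = 2 - \left(G - 3\right) \left(G + \left(2 + G^{2} - 5 G\right)\right) = 2 - \left(-3 + G\right) \left(2 + G^{2} - 4 G\right)$)
$v{\left(6 \right)} - -17818 = \left(8 - 6^{3} - 84 + 7 \cdot 6^{2}\right) - -17818 = \left(8 - 216 - 84 + 7 \cdot 36\right) + 17818 = \left(8 - 216 - 84 + 252\right) + 17818 = -40 + 17818 = 17778$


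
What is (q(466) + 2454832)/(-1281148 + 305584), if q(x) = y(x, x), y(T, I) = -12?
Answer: -613705/243891 ≈ -2.5163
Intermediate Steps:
q(x) = -12
(q(466) + 2454832)/(-1281148 + 305584) = (-12 + 2454832)/(-1281148 + 305584) = 2454820/(-975564) = 2454820*(-1/975564) = -613705/243891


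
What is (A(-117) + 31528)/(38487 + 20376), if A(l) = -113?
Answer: 31415/58863 ≈ 0.53370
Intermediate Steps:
(A(-117) + 31528)/(38487 + 20376) = (-113 + 31528)/(38487 + 20376) = 31415/58863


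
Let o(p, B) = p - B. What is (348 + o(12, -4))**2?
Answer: 132496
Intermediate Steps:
(348 + o(12, -4))**2 = (348 + (12 - 1*(-4)))**2 = (348 + (12 + 4))**2 = (348 + 16)**2 = 364**2 = 132496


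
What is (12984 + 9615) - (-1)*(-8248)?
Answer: 14351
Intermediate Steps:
(12984 + 9615) - (-1)*(-8248) = 22599 - 1*8248 = 22599 - 8248 = 14351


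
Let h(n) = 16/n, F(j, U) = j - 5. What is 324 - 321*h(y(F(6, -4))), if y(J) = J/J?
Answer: -4812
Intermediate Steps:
F(j, U) = -5 + j
y(J) = 1
324 - 321*h(y(F(6, -4))) = 324 - 5136/1 = 324 - 5136 = -4812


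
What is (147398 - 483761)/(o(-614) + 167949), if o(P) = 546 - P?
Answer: -336363/169109 ≈ -1.9890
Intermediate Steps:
(147398 - 483761)/(o(-614) + 167949) = (147398 - 483761)/((546 - 1*(-614)) + 167949) = -336363/((546 + 614) + 167949) = -336363/(1160 + 167949) = -336363/169109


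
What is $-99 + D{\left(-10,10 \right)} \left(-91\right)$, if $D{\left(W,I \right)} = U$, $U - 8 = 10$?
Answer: $-1737$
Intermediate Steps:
$U = 18$ ($U = 8 + 10 = 18$)
$D{\left(W,I \right)} = 18$
$-99 + D{\left(-10,10 \right)} \left(-91\right) = -99 + 18 \left(-91\right) = -99 - 1638 = -1737$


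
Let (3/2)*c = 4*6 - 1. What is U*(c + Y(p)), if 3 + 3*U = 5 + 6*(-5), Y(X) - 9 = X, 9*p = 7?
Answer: -6328/27 ≈ -234.37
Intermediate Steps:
p = 7/9 (p = (1/9)*7 = 7/9 ≈ 0.77778)
Y(X) = 9 + X
U = -28/3 (U = -1 + (5 + 6*(-5))/3 = -1 + (5 - 30)/3 = -1 + (1/3)*(-25) = -1 - 25/3 = -28/3 ≈ -9.3333)
c = 46/3 (c = 2*(4*6 - 1)/3 = 2*(24 - 1)/3 = (2/3)*23 = 46/3 ≈ 15.333)
U*(c + Y(p)) = -28*(46/3 + (9 + 7/9))/3 = -28*(46/3 + 88/9)/3 = -28/3*226/9 = -6328/27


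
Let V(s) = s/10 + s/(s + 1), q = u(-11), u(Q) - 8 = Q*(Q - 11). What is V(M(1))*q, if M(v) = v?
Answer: 150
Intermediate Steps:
u(Q) = 8 + Q*(-11 + Q) (u(Q) = 8 + Q*(Q - 11) = 8 + Q*(-11 + Q))
q = 250 (q = 8 + (-11)² - 11*(-11) = 8 + 121 + 121 = 250)
V(s) = s/10 + s/(1 + s) (V(s) = s*(⅒) + s/(1 + s) = s/10 + s/(1 + s))
V(M(1))*q = ((⅒)*1*(11 + 1)/(1 + 1))*250 = ((⅒)*1*12/2)*250 = ((⅒)*1*(½)*12)*250 = (⅗)*250 = 150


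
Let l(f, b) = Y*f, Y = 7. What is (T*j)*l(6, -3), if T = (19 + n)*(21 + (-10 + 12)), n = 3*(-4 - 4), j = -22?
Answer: 106260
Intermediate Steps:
l(f, b) = 7*f
n = -24 (n = 3*(-8) = -24)
T = -115 (T = (19 - 24)*(21 + (-10 + 12)) = -5*(21 + 2) = -5*23 = -115)
(T*j)*l(6, -3) = (-115*(-22))*(7*6) = 2530*42 = 106260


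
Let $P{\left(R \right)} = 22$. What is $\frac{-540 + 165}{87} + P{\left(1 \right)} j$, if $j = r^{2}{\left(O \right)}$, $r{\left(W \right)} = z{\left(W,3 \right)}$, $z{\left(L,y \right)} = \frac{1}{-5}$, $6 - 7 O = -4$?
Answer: $- \frac{2487}{725} \approx -3.4303$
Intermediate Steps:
$O = \frac{10}{7}$ ($O = \frac{6}{7} - - \frac{4}{7} = \frac{6}{7} + \frac{4}{7} = \frac{10}{7} \approx 1.4286$)
$z{\left(L,y \right)} = - \frac{1}{5}$
$r{\left(W \right)} = - \frac{1}{5}$
$j = \frac{1}{25}$ ($j = \left(- \frac{1}{5}\right)^{2} = \frac{1}{25} \approx 0.04$)
$\frac{-540 + 165}{87} + P{\left(1 \right)} j = \frac{-540 + 165}{87} + 22 \cdot \frac{1}{25} = \left(-375\right) \frac{1}{87} + \frac{22}{25} = - \frac{125}{29} + \frac{22}{25} = - \frac{2487}{725}$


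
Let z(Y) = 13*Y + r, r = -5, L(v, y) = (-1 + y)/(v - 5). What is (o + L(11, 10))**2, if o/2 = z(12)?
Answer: 368449/4 ≈ 92112.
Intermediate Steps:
L(v, y) = (-1 + y)/(-5 + v)
z(Y) = -5 + 13*Y (z(Y) = 13*Y - 5 = -5 + 13*Y)
o = 302 (o = 2*(-5 + 13*12) = 2*(-5 + 156) = 2*151 = 302)
(o + L(11, 10))**2 = (302 + (-1 + 10)/(-5 + 11))**2 = (302 + 9/6)**2 = (302 + (1/6)*9)**2 = (302 + 3/2)**2 = (607/2)**2 = 368449/4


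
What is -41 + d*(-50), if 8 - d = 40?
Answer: 1559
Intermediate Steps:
d = -32 (d = 8 - 1*40 = 8 - 40 = -32)
-41 + d*(-50) = -41 - 32*(-50) = -41 + 1600 = 1559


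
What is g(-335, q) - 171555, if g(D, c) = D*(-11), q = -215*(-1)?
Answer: -167870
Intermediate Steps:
q = 215
g(D, c) = -11*D
g(-335, q) - 171555 = -11*(-335) - 171555 = 3685 - 171555 = -167870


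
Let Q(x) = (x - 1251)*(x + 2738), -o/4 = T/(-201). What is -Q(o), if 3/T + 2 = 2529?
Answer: 98186287263295530/28665537481 ≈ 3.4252e+6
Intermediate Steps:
T = 3/2527 (T = 3/(-2 + 2529) = 3/2527 ≈ 0.0011872)
o = 4/169309 (o = -12/(2527*(-201)) = -12*(-1)/(2527*201) = -4*(-1/169309) = 4/169309 ≈ 2.3625e-5)
Q(x) = (-1251 + x)*(2738 + x)
-Q(o) = -(-3425238 + (4/169309)² + 1487*(4/169309)) = -(-3425238 + 16/28665537481 + 5948/169309) = -1*(-98186287263295530/28665537481) = 98186287263295530/28665537481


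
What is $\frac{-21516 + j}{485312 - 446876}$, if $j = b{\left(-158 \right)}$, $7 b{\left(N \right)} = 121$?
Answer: $- \frac{150491}{269052} \approx -0.55934$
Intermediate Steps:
$b{\left(N \right)} = \frac{121}{7}$ ($b{\left(N \right)} = \frac{1}{7} \cdot 121 = \frac{121}{7}$)
$j = \frac{121}{7} \approx 17.286$
$\frac{-21516 + j}{485312 - 446876} = \frac{-21516 + \frac{121}{7}}{485312 - 446876} = - \frac{150491}{7 \cdot 38436} = \left(- \frac{150491}{7}\right) \frac{1}{38436} = - \frac{150491}{269052}$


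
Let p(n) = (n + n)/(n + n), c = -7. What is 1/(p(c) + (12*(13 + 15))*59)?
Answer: 1/19825 ≈ 5.0441e-5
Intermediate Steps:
p(n) = 1 (p(n) = (2*n)/((2*n)) = (2*n)*(1/(2*n)) = 1)
1/(p(c) + (12*(13 + 15))*59) = 1/(1 + (12*(13 + 15))*59) = 1/(1 + (12*28)*59) = 1/(1 + 336*59) = 1/(1 + 19824) = 1/19825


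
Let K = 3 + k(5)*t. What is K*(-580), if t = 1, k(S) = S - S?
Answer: -1740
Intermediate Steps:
k(S) = 0
K = 3 (K = 3 + 0*1 = 3 + 0 = 3)
K*(-580) = 3*(-580) = -1740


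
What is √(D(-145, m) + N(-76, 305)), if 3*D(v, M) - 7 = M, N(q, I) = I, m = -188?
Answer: √2202/3 ≈ 15.642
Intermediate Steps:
D(v, M) = 7/3 + M/3
√(D(-145, m) + N(-76, 305)) = √((7/3 + (⅓)*(-188)) + 305) = √((7/3 - 188/3) + 305) = √(-181/3 + 305) = √(734/3) = √2202/3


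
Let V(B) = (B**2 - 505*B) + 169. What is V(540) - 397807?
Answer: -378738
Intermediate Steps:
V(B) = 169 + B**2 - 505*B
V(540) - 397807 = (169 + 540**2 - 505*540) - 397807 = (169 + 291600 - 272700) - 397807 = 19069 - 397807 = -378738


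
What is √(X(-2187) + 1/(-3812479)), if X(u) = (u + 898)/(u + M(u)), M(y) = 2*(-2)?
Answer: 2*√10262425805185336090/8353141489 ≈ 0.76702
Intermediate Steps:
M(y) = -4
X(u) = (898 + u)/(-4 + u) (X(u) = (u + 898)/(u - 4) = (898 + u)/(-4 + u))
√(X(-2187) + 1/(-3812479)) = √((898 - 2187)/(-4 - 2187) + 1/(-3812479)) = √(-1289/(-2191) - 1/3812479) = √(-1/2191*(-1289) - 1/3812479) = √(1289/2191 - 1/3812479) = √(4914283240/8353141489) = 2*√10262425805185336090/8353141489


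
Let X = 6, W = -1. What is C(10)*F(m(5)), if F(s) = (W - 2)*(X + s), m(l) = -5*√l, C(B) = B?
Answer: -180 + 150*√5 ≈ 155.41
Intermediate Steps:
F(s) = -18 - 3*s (F(s) = (-1 - 2)*(6 + s) = -3*(6 + s) = -18 - 3*s)
C(10)*F(m(5)) = 10*(-18 - (-15)*√5) = 10*(-18 + 15*√5) = -180 + 150*√5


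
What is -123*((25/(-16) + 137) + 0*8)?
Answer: -266541/16 ≈ -16659.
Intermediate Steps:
-123*((25/(-16) + 137) + 0*8) = -123*((25*(-1/16) + 137) + 0) = -123*((-25/16 + 137) + 0) = -123*(2167/16 + 0) = -123*2167/16 = -266541/16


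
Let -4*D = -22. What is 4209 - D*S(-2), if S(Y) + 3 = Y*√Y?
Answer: 8451/2 + 11*I*√2 ≈ 4225.5 + 15.556*I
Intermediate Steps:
S(Y) = -3 + Y^(3/2) (S(Y) = -3 + Y*√Y = -3 + Y^(3/2))
D = 11/2 (D = -¼*(-22) = 11/2 ≈ 5.5000)
4209 - D*S(-2) = 4209 - 11*(-3 + (-2)^(3/2))/2 = 4209 - 11*(-3 - 2*I*√2)/2 = 4209 - (-33/2 - 11*I*√2) = 4209 + (33/2 + 11*I*√2) = 8451/2 + 11*I*√2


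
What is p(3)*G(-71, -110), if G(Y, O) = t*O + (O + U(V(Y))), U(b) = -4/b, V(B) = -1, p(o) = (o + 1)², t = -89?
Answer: 154944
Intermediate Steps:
p(o) = (1 + o)²
G(Y, O) = 4 - 88*O (G(Y, O) = -89*O + (O - 4/(-1)) = -89*O + (O - 4*(-1)) = -89*O + (O + 4) = -89*O + (4 + O) = 4 - 88*O)
p(3)*G(-71, -110) = (1 + 3)²*(4 - 88*(-110)) = 4²*(4 + 9680) = 16*9684 = 154944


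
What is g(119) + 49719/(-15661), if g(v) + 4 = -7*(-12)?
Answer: 1203161/15661 ≈ 76.825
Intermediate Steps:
g(v) = 80 (g(v) = -4 - 7*(-12) = -4 + 84 = 80)
g(119) + 49719/(-15661) = 80 + 49719/(-15661) = 80 + 49719*(-1/15661) = 80 - 49719/15661 = 1203161/15661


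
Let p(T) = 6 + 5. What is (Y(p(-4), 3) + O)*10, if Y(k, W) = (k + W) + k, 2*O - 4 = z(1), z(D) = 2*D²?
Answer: 280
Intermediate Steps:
p(T) = 11
O = 3 (O = 2 + (2*1²)/2 = 2 + (2*1)/2 = 2 + (½)*2 = 2 + 1 = 3)
Y(k, W) = W + 2*k (Y(k, W) = (W + k) + k = W + 2*k)
(Y(p(-4), 3) + O)*10 = ((3 + 2*11) + 3)*10 = ((3 + 22) + 3)*10 = (25 + 3)*10 = 28*10 = 280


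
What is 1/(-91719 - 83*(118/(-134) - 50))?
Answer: -67/5862226 ≈ -1.1429e-5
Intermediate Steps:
1/(-91719 - 83*(118/(-134) - 50)) = 1/(-91719 - 83*(118*(-1/134) - 50)) = 1/(-91719 - 83*(-59/67 - 50)) = 1/(-91719 - 83*(-3409/67)) = 1/(-91719 + 282947/67) = 1/(-5862226/67) = -67/5862226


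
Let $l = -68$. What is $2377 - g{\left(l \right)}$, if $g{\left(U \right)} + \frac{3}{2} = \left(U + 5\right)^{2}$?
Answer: $- \frac{3181}{2} \approx -1590.5$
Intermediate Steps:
$g{\left(U \right)} = - \frac{3}{2} + \left(5 + U\right)^{2}$ ($g{\left(U \right)} = - \frac{3}{2} + \left(U + 5\right)^{2} = - \frac{3}{2} + \left(5 + U\right)^{2}$)
$2377 - g{\left(l \right)} = 2377 - \left(- \frac{3}{2} + \left(5 - 68\right)^{2}\right) = 2377 - \left(- \frac{3}{2} + \left(-63\right)^{2}\right) = 2377 - \left(- \frac{3}{2} + 3969\right) = 2377 - \frac{7935}{2} = - \frac{3181}{2}$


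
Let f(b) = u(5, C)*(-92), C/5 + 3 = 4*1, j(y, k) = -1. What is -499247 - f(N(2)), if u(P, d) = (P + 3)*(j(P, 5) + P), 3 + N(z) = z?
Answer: -496303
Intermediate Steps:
N(z) = -3 + z
C = 5 (C = -15 + 5*(4*1) = -15 + 5*4 = -15 + 20 = 5)
u(P, d) = (-1 + P)*(3 + P) (u(P, d) = (P + 3)*(-1 + P) = (3 + P)*(-1 + P) = (-1 + P)*(3 + P))
f(b) = -2944 (f(b) = (-3 + 5² + 2*5)*(-92) = (-3 + 25 + 10)*(-92) = 32*(-92) = -2944)
-499247 - f(N(2)) = -499247 - 1*(-2944) = -499247 + 2944 = -496303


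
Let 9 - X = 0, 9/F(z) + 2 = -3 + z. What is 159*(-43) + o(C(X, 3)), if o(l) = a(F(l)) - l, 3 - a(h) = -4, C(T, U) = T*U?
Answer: -6857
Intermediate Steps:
F(z) = 9/(-5 + z) (F(z) = 9/(-2 + (-3 + z)) = 9/(-5 + z))
X = 9 (X = 9 - 1*0 = 9 + 0 = 9)
a(h) = 7 (a(h) = 3 - 1*(-4) = 3 + 4 = 7)
o(l) = 7 - l
159*(-43) + o(C(X, 3)) = 159*(-43) + (7 - 9*3) = -6837 + (7 - 1*27) = -6837 + (7 - 27) = -6837 - 20 = -6857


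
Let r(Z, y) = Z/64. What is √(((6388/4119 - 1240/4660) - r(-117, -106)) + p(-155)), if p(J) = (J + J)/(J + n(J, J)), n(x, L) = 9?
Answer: √1644885593340590949/560480568 ≈ 2.2883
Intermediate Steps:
r(Z, y) = Z/64 (r(Z, y) = Z*(1/64) = Z/64)
p(J) = 2*J/(9 + J) (p(J) = (J + J)/(J + 9) = (2*J)/(9 + J) = 2*J/(9 + J))
√(((6388/4119 - 1240/4660) - r(-117, -106)) + p(-155)) = √(((6388/4119 - 1240/4660) - (-117)/64) + 2*(-155)/(9 - 155)) = √(((6388*(1/4119) - 1240*1/4660) - 1*(-117/64)) + 2*(-155)/(-146)) = √(((6388/4119 - 62/233) + 117/64) + 2*(-155)*(-1/146)) = √((1233026/959727 + 117/64) + 155/73) = √(191201723/61422528 + 155/73) = √(23478217619/4483844544) = √1644885593340590949/560480568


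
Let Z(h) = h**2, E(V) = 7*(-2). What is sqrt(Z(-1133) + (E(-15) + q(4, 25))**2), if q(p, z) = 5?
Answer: sqrt(1283770) ≈ 1133.0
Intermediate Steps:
E(V) = -14
sqrt(Z(-1133) + (E(-15) + q(4, 25))**2) = sqrt((-1133)**2 + (-14 + 5)**2) = sqrt(1283689 + (-9)**2) = sqrt(1283689 + 81) = sqrt(1283770)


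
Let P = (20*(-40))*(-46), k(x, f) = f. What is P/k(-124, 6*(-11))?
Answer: -18400/33 ≈ -557.58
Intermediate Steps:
P = 36800 (P = -800*(-46) = 36800)
P/k(-124, 6*(-11)) = 36800/((6*(-11))) = 36800/(-66) = 36800*(-1/66) = -18400/33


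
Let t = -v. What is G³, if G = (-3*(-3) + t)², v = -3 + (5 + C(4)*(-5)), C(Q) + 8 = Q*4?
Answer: 10779215329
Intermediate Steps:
C(Q) = -8 + 4*Q (C(Q) = -8 + Q*4 = -8 + 4*Q)
v = -38 (v = -3 + (5 + (-8 + 4*4)*(-5)) = -3 + (5 + (-8 + 16)*(-5)) = -3 + (5 + 8*(-5)) = -3 + (5 - 40) = -3 - 35 = -38)
t = 38 (t = -1*(-38) = 38)
G = 2209 (G = (-3*(-3) + 38)² = (9 + 38)² = 47² = 2209)
G³ = 2209³ = 10779215329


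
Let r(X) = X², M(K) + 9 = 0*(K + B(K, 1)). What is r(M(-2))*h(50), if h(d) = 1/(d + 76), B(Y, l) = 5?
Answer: 9/14 ≈ 0.64286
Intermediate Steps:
M(K) = -9 (M(K) = -9 + 0*(K + 5) = -9 + 0*(5 + K) = -9 + 0 = -9)
h(d) = 1/(76 + d)
r(M(-2))*h(50) = (-9)²/(76 + 50) = 81/126 = 81*(1/126) = 9/14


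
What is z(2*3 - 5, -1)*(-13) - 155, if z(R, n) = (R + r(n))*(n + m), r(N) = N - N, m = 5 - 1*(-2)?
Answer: -233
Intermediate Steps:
m = 7 (m = 5 + 2 = 7)
r(N) = 0
z(R, n) = R*(7 + n) (z(R, n) = (R + 0)*(n + 7) = R*(7 + n))
z(2*3 - 5, -1)*(-13) - 155 = ((2*3 - 5)*(7 - 1))*(-13) - 155 = ((6 - 5)*6)*(-13) - 155 = (1*6)*(-13) - 155 = 6*(-13) - 155 = -78 - 155 = -233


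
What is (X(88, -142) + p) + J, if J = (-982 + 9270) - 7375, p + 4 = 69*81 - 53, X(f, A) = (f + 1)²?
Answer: 14366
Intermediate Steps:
X(f, A) = (1 + f)²
p = 5532 (p = -4 + (69*81 - 53) = -4 + (5589 - 53) = -4 + 5536 = 5532)
J = 913 (J = 8288 - 7375 = 913)
(X(88, -142) + p) + J = ((1 + 88)² + 5532) + 913 = (89² + 5532) + 913 = (7921 + 5532) + 913 = 13453 + 913 = 14366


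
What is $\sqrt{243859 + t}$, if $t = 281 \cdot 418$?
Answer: $\sqrt{361317} \approx 601.1$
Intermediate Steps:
$t = 117458$
$\sqrt{243859 + t} = \sqrt{243859 + 117458} = \sqrt{361317}$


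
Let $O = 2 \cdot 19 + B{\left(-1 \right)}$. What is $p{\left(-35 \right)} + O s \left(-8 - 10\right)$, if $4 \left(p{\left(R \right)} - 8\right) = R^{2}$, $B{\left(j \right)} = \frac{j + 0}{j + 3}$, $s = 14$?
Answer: $- \frac{36543}{4} \approx -9135.8$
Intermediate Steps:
$B{\left(j \right)} = \frac{j}{3 + j}$
$p{\left(R \right)} = 8 + \frac{R^{2}}{4}$
$O = \frac{75}{2}$ ($O = 2 \cdot 19 - \frac{1}{3 - 1} = 38 - \frac{1}{2} = \frac{75}{2} \approx 37.5$)
$p{\left(-35 \right)} + O s \left(-8 - 10\right) = \left(8 + \frac{\left(-35\right)^{2}}{4}\right) + \frac{75 \cdot 14 \left(-8 - 10\right)}{2} = \left(8 + \frac{1}{4} \cdot 1225\right) + \frac{75 \cdot 14 \left(-18\right)}{2} = \left(8 + \frac{1225}{4}\right) + \frac{75}{2} \left(-252\right) = \frac{1257}{4} - 9450 = - \frac{36543}{4}$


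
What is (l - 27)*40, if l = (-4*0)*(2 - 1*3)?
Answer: -1080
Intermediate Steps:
l = 0 (l = 0*(2 - 3) = 0*(-1) = 0)
(l - 27)*40 = (0 - 27)*40 = -27*40 = -1080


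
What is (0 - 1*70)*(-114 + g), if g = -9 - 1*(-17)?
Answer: 7420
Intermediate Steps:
g = 8 (g = -9 + 17 = 8)
(0 - 1*70)*(-114 + g) = (0 - 1*70)*(-114 + 8) = (0 - 70)*(-106) = -70*(-106) = 7420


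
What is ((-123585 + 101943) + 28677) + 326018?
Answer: 333053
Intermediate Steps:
((-123585 + 101943) + 28677) + 326018 = (-21642 + 28677) + 326018 = 7035 + 326018 = 333053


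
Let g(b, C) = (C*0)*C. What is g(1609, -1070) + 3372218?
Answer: 3372218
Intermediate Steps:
g(b, C) = 0 (g(b, C) = 0*C = 0)
g(1609, -1070) + 3372218 = 0 + 3372218 = 3372218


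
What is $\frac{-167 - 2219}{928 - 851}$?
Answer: $- \frac{2386}{77} \approx -30.987$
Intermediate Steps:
$\frac{-167 - 2219}{928 - 851} = - \frac{2386}{77}$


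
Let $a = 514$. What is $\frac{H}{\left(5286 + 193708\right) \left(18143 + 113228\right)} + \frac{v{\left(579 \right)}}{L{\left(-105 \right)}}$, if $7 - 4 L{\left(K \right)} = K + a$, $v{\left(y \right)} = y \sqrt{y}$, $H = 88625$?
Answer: $\frac{88625}{26142040774} - \frac{386 \sqrt{579}}{67} \approx -138.63$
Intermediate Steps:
$v{\left(y \right)} = y^{\frac{3}{2}}$
$L{\left(K \right)} = - \frac{507}{4} - \frac{K}{4}$ ($L{\left(K \right)} = \frac{7}{4} - \frac{K + 514}{4} = \frac{7}{4} - \frac{514 + K}{4} = \frac{7}{4} - \left(\frac{257}{2} + \frac{K}{4}\right) = - \frac{507}{4} - \frac{K}{4}$)
$\frac{H}{\left(5286 + 193708\right) \left(18143 + 113228\right)} + \frac{v{\left(579 \right)}}{L{\left(-105 \right)}} = \frac{88625}{\left(5286 + 193708\right) \left(18143 + 113228\right)} + \frac{579^{\frac{3}{2}}}{- \frac{507}{4} - - \frac{105}{4}} = \frac{88625}{198994 \cdot 131371} + \frac{579 \sqrt{579}}{- \frac{507}{4} + \frac{105}{4}} = \frac{88625}{26142040774} + \frac{579 \sqrt{579}}{- \frac{201}{2}} = 88625 \cdot \frac{1}{26142040774} + 579 \sqrt{579} \left(- \frac{2}{201}\right) = \frac{88625}{26142040774} - \frac{386 \sqrt{579}}{67}$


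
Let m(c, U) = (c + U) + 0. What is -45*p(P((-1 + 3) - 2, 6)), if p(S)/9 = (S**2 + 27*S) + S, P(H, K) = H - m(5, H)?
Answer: 46575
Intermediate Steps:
m(c, U) = U + c (m(c, U) = (U + c) + 0 = U + c)
P(H, K) = -5 (P(H, K) = H - (H + 5) = H - (5 + H) = H + (-5 - H) = -5)
p(S) = 9*S**2 + 252*S (p(S) = 9*((S**2 + 27*S) + S) = 9*(S**2 + 28*S) = 9*S**2 + 252*S)
-45*p(P((-1 + 3) - 2, 6)) = -405*(-5)*(28 - 5) = -405*(-5)*23 = -45*(-1035) = 46575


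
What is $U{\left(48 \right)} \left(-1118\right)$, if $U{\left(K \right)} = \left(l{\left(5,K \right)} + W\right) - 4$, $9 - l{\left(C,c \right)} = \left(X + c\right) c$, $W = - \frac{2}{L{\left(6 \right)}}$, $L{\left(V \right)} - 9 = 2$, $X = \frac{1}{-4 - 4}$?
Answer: $\frac{28201550}{11} \approx 2.5638 \cdot 10^{6}$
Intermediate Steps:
$X = - \frac{1}{8}$ ($X = \frac{1}{-8} = - \frac{1}{8} \approx -0.125$)
$L{\left(V \right)} = 11$ ($L{\left(V \right)} = 9 + 2 = 11$)
$W = - \frac{2}{11} \approx -0.18182$
$l{\left(C,c \right)} = 9 - c \left(- \frac{1}{8} + c\right)$ ($l{\left(C,c \right)} = 9 - \left(- \frac{1}{8} + c\right) c = 9 - c \left(- \frac{1}{8} + c\right)$)
$U{\left(K \right)} = \frac{53}{11} - K^{2} + \frac{K}{8}$ ($U{\left(K \right)} = \left(\left(9 - K^{2} + \frac{K}{8}\right) - \frac{2}{11}\right) - 4 = \left(\frac{97}{11} - K^{2} + \frac{K}{8}\right) - 4 = \frac{53}{11} - K^{2} + \frac{K}{8}$)
$U{\left(48 \right)} \left(-1118\right) = \left(\frac{53}{11} - 48^{2} + \frac{1}{8} \cdot 48\right) \left(-1118\right) = \left(\frac{53}{11} - 2304 + 6\right) \left(-1118\right) = \left(- \frac{25225}{11}\right) \left(-1118\right) = \frac{28201550}{11}$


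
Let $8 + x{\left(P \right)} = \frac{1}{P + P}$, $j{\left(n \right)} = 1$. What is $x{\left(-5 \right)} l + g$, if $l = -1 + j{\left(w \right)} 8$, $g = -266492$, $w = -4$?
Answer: $- \frac{2665487}{10} \approx -2.6655 \cdot 10^{5}$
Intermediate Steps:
$x{\left(P \right)} = -8 + \frac{1}{2 P}$ ($x{\left(P \right)} = -8 + \frac{1}{P + P} = -8 + \frac{1}{2 P}$)
$l = 7$ ($l = -1 + 1 \cdot 8 = -1 + 8 = 7$)
$x{\left(-5 \right)} l + g = \left(-8 + \frac{1}{2 \left(-5\right)}\right) 7 - 266492 = \left(-8 + \frac{1}{2} \left(- \frac{1}{5}\right)\right) 7 - 266492 = \left(-8 - \frac{1}{10}\right) 7 - 266492 = \left(- \frac{81}{10}\right) 7 - 266492 = - \frac{567}{10} - 266492 = - \frac{2665487}{10}$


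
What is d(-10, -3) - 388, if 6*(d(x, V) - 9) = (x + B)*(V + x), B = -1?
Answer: -2131/6 ≈ -355.17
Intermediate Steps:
d(x, V) = 9 + (-1 + x)*(V + x)/6 (d(x, V) = 9 + ((x - 1)*(V + x))/6 = 9 + ((-1 + x)*(V + x))/6 = 9 + (-1 + x)*(V + x)/6)
d(-10, -3) - 388 = (9 - 1/6*(-3) - 1/6*(-10) + (1/6)*(-10)**2 + (1/6)*(-3)*(-10)) - 388 = (9 + 1/2 + 5/3 + (1/6)*100 + 5) - 388 = (9 + 1/2 + 5/3 + 50/3 + 5) - 388 = 197/6 - 388 = -2131/6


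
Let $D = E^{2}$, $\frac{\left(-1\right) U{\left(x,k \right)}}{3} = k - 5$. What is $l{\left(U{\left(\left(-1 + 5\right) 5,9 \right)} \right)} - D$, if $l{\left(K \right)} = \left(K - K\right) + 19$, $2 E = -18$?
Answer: $-62$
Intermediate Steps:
$E = -9$ ($E = \frac{1}{2} \left(-18\right) = -9$)
$U{\left(x,k \right)} = 15 - 3 k$ ($U{\left(x,k \right)} = - 3 \left(k - 5\right) = - 3 \left(-5 + k\right) = 15 - 3 k$)
$D = 81$ ($D = \left(-9\right)^{2} = 81$)
$l{\left(K \right)} = 19$ ($l{\left(K \right)} = 0 + 19 = 19$)
$l{\left(U{\left(\left(-1 + 5\right) 5,9 \right)} \right)} - D = 19 - 81 = -62$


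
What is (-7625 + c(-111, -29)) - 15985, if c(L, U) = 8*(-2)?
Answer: -23626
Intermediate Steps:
c(L, U) = -16
(-7625 + c(-111, -29)) - 15985 = (-7625 - 16) - 15985 = -7641 - 15985 = -23626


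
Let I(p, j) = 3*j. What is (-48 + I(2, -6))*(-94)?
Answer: 6204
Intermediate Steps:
(-48 + I(2, -6))*(-94) = (-48 + 3*(-6))*(-94) = (-48 - 18)*(-94) = -66*(-94) = 6204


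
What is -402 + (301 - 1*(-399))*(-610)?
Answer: -427402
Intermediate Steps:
-402 + (301 - 1*(-399))*(-610) = -402 + (301 + 399)*(-610) = -402 + 700*(-610) = -402 - 427000 = -427402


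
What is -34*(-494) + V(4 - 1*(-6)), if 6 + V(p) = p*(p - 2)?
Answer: 16870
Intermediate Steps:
V(p) = -6 + p*(-2 + p) (V(p) = -6 + p*(p - 2) = -6 + p*(-2 + p))
-34*(-494) + V(4 - 1*(-6)) = -34*(-494) + (-6 + (4 - 1*(-6))² - 2*(4 - 1*(-6))) = 16796 + (-6 + (4 + 6)² - 2*(4 + 6)) = 16796 + (-6 + 10² - 2*10) = 16796 + (-6 + 100 - 20) = 16796 + 74 = 16870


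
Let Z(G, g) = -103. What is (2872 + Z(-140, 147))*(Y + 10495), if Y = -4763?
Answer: 15871908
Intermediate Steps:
(2872 + Z(-140, 147))*(Y + 10495) = (2872 - 103)*(-4763 + 10495) = 2769*5732 = 15871908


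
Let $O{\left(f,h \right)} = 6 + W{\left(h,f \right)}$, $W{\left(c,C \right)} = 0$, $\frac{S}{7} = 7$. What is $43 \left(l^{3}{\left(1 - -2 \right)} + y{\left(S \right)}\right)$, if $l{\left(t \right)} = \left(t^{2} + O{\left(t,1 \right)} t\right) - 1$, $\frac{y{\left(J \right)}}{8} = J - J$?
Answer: $755768$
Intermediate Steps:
$S = 49$ ($S = 7 \cdot 7 = 49$)
$O{\left(f,h \right)} = 6$ ($O{\left(f,h \right)} = 6 + 0 = 6$)
$y{\left(J \right)} = 0$ ($y{\left(J \right)} = 8 \left(J - J\right) = 8 \cdot 0 = 0$)
$l{\left(t \right)} = -1 + t^{2} + 6 t$ ($l{\left(t \right)} = \left(t^{2} + 6 t\right) - 1 = -1 + t^{2} + 6 t$)
$43 \left(l^{3}{\left(1 - -2 \right)} + y{\left(S \right)}\right) = 43 \left(\left(-1 + \left(1 - -2\right)^{2} + 6 \left(1 - -2\right)\right)^{3} + 0\right) = 43 \left(\left(-1 + \left(1 + 2\right)^{2} + 6 \left(1 + 2\right)\right)^{3} + 0\right) = 43 \left(\left(-1 + 3^{2} + 6 \cdot 3\right)^{3} + 0\right) = 43 \left(\left(-1 + 9 + 18\right)^{3} + 0\right) = 43 \left(26^{3} + 0\right) = 43 \left(17576 + 0\right) = 43 \cdot 17576 = 755768$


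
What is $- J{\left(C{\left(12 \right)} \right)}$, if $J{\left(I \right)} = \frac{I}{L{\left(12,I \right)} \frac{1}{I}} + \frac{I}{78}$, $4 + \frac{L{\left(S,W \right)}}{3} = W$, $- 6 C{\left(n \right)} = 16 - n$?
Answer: $\frac{11}{273} \approx 0.040293$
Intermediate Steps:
$C{\left(n \right)} = - \frac{8}{3} + \frac{n}{6}$ ($C{\left(n \right)} = - \frac{16 - n}{6} = - \frac{8}{3} + \frac{n}{6}$)
$L{\left(S,W \right)} = -12 + 3 W$
$J{\left(I \right)} = \frac{I}{78} + \frac{I^{2}}{-12 + 3 I}$ ($J{\left(I \right)} = \frac{I}{\left(-12 + 3 I\right) \frac{1}{I}} + \frac{I}{78} = \frac{I}{\frac{1}{I} \left(-12 + 3 I\right)} + I \frac{1}{78} = I \frac{I}{-12 + 3 I} + \frac{I}{78} = \frac{I^{2}}{-12 + 3 I} + \frac{I}{78} = \frac{I}{78} + \frac{I^{2}}{-12 + 3 I}$)
$- J{\left(C{\left(12 \right)} \right)} = - \frac{\left(- \frac{8}{3} + \frac{1}{6} \cdot 12\right) \left(-4 + 27 \left(- \frac{8}{3} + \frac{1}{6} \cdot 12\right)\right)}{78 \left(-4 + \left(- \frac{8}{3} + \frac{1}{6} \cdot 12\right)\right)} = - \frac{\left(- \frac{8}{3} + 2\right) \left(-4 + 27 \left(- \frac{8}{3} + 2\right)\right)}{78 \left(-4 + \left(- \frac{8}{3} + 2\right)\right)} = - \frac{\left(-2\right) \left(-4 + 27 \left(- \frac{2}{3}\right)\right)}{78 \cdot 3 \left(-4 - \frac{2}{3}\right)} = - \frac{\left(-2\right) \left(-4 - 18\right)}{78 \cdot 3 \left(- \frac{14}{3}\right)} = - \frac{\left(-2\right) \left(-3\right) \left(-22\right)}{78 \cdot 3 \cdot 14} = \left(-1\right) \left(- \frac{11}{273}\right) = \frac{11}{273}$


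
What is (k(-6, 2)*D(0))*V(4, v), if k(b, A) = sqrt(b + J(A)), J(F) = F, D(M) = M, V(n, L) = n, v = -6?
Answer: 0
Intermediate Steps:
k(b, A) = sqrt(A + b) (k(b, A) = sqrt(b + A) = sqrt(A + b))
(k(-6, 2)*D(0))*V(4, v) = (sqrt(2 - 6)*0)*4 = (sqrt(-4)*0)*4 = ((2*I)*0)*4 = 0*4 = 0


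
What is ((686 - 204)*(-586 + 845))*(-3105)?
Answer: -387621990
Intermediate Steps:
((686 - 204)*(-586 + 845))*(-3105) = (482*259)*(-3105) = 124838*(-3105) = -387621990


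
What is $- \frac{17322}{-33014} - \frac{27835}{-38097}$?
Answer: $\frac{46437086}{36992187} \approx 1.2553$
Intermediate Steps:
$- \frac{17322}{-33014} - \frac{27835}{-38097} = \left(-17322\right) \left(- \frac{1}{33014}\right) - - \frac{27835}{38097} = \frac{8661}{16507} + \frac{27835}{38097} = \frac{46437086}{36992187}$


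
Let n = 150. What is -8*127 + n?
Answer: -866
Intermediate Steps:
-8*127 + n = -8*127 + 150 = -1016 + 150 = -866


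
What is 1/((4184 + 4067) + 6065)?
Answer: 1/14316 ≈ 6.9852e-5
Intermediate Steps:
1/((4184 + 4067) + 6065) = 1/(8251 + 6065) = 1/14316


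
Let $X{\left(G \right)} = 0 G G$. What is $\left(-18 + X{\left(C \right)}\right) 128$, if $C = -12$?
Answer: $-2304$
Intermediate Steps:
$X{\left(G \right)} = 0$ ($X{\left(G \right)} = 0 G = 0$)
$\left(-18 + X{\left(C \right)}\right) 128 = \left(-18 + 0\right) 128 = \left(-18\right) 128 = -2304$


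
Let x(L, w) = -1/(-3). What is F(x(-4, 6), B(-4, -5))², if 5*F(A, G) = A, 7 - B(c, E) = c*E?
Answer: 1/225 ≈ 0.0044444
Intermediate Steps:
B(c, E) = 7 - E*c (B(c, E) = 7 - c*E = 7 - E*c)
x(L, w) = ⅓ (x(L, w) = -1*(-⅓) = ⅓)
F(A, G) = A/5
F(x(-4, 6), B(-4, -5))² = ((⅕)*(⅓))² = (1/15)² = 1/225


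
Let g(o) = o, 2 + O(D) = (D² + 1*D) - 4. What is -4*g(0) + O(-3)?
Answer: 0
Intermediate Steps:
O(D) = -6 + D + D² (O(D) = -2 + ((D² + 1*D) - 4) = -2 + ((D² + D) - 4) = -2 + ((D + D²) - 4) = -2 + (-4 + D + D²) = -6 + D + D²)
-4*g(0) + O(-3) = -4*0 + (-6 - 3 + (-3)²) = 0 + (-6 - 3 + 9) = 0 + 0 = 0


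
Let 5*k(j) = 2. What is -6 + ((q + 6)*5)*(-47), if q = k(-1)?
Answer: -1510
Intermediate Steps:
k(j) = ⅖ (k(j) = (⅕)*2 = ⅖)
q = ⅖ ≈ 0.40000
-6 + ((q + 6)*5)*(-47) = -6 + ((⅖ + 6)*5)*(-47) = -6 + ((32/5)*5)*(-47) = -6 + 32*(-47) = -6 - 1504 = -1510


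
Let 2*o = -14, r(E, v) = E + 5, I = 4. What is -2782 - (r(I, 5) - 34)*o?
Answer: -2957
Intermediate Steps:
r(E, v) = 5 + E
o = -7 (o = (½)*(-14) = -7)
-2782 - (r(I, 5) - 34)*o = -2782 - ((5 + 4) - 34)*(-7) = -2782 - (9 - 34)*(-7) = -2782 - (-25)*(-7) = -2782 - 1*175 = -2782 - 175 = -2957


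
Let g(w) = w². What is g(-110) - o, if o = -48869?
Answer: 60969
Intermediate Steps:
g(-110) - o = (-110)² - 1*(-48869) = 12100 + 48869 = 60969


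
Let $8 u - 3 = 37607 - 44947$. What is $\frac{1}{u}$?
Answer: $- \frac{8}{7337} \approx -0.0010904$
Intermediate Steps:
$u = - \frac{7337}{8}$ ($u = \frac{3}{8} + \frac{37607 - 44947}{8} = \frac{3}{8} + \frac{1}{8} \left(-7340\right) = \frac{3}{8} - \frac{1835}{2} = - \frac{7337}{8} \approx -917.13$)
$\frac{1}{u} = \frac{1}{- \frac{7337}{8}} = - \frac{8}{7337}$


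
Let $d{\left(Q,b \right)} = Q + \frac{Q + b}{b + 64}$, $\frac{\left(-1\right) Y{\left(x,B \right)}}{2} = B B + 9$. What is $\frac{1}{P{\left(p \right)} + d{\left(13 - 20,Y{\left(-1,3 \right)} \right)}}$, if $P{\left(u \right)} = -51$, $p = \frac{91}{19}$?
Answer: $- \frac{28}{1667} \approx -0.016797$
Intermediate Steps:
$Y{\left(x,B \right)} = -18 - 2 B^{2}$ ($Y{\left(x,B \right)} = - 2 \left(B B + 9\right) = - 2 \left(B^{2} + 9\right) = - 2 \left(9 + B^{2}\right) = -18 - 2 B^{2}$)
$d{\left(Q,b \right)} = Q + \frac{Q + b}{64 + b}$
$p = \frac{91}{19}$ ($p = 91 \cdot \frac{1}{19} = \frac{91}{19} \approx 4.7895$)
$\frac{1}{P{\left(p \right)} + d{\left(13 - 20,Y{\left(-1,3 \right)} \right)}} = \frac{1}{-51 + \frac{\left(-18 - 2 \cdot 3^{2}\right) + 65 \left(13 - 20\right) + \left(13 - 20\right) \left(-18 - 2 \cdot 3^{2}\right)}{64 - \left(18 + 2 \cdot 3^{2}\right)}} = \frac{1}{-51 + \frac{\left(-18 - 18\right) + 65 \left(-7\right) - 7 \left(-18 - 18\right)}{64 - 36}} = \frac{1}{-51 + \frac{\left(-18 - 18\right) - 455 - 7 \left(-18 - 18\right)}{64 - 36}} = \frac{1}{-51 + \frac{-36 - 455 - -252}{64 - 36}} = \frac{1}{-51 + \frac{-36 - 455 + 252}{28}} = \frac{1}{-51 + \frac{1}{28} \left(-239\right)} = \frac{1}{-51 - \frac{239}{28}} = \frac{1}{- \frac{1667}{28}} = - \frac{28}{1667}$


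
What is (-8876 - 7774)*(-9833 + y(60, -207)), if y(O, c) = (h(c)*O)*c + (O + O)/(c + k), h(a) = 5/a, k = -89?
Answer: 158731200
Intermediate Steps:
y(O, c) = 5*O + 2*O/(-89 + c) (y(O, c) = ((5/c)*O)*c + (O + O)/(c - 89) = (5*O/c)*c + (2*O)/(-89 + c) = 5*O + 2*O/(-89 + c))
(-8876 - 7774)*(-9833 + y(60, -207)) = (-8876 - 7774)*(-9833 + 60*(-443 + 5*(-207))/(-89 - 207)) = -16650*(-9833 + 60*(-443 - 1035)/(-296)) = -16650*(-9833 + 60*(-1/296)*(-1478)) = -16650*(-9833 + 11085/37) = -16650*(-352736/37) = 158731200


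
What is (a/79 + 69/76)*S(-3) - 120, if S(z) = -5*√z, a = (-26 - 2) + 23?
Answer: -120 - 25355*I*√3/6004 ≈ -120.0 - 7.3145*I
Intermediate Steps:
a = -5 (a = -28 + 23 = -5)
(a/79 + 69/76)*S(-3) - 120 = (-5/79 + 69/76)*(-5*I*√3) - 120 = 5071*(-5*I*√3)/6004 - 120 = -25355*I*√3/6004 - 120 = -120 - 25355*I*√3/6004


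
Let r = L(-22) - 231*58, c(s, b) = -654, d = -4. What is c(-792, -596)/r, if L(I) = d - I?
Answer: 109/2230 ≈ 0.048879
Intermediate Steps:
L(I) = -4 - I
r = -13380 (r = (-4 - 1*(-22)) - 231*58 = (-4 + 22) - 13398 = 18 - 13398 = -13380)
c(-792, -596)/r = -654/(-13380) = -654*(-1/13380) = 109/2230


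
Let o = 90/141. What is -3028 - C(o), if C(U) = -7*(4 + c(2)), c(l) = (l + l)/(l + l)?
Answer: -2993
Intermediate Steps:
o = 30/47 (o = 90*(1/141) = 30/47 ≈ 0.63830)
c(l) = 1 (c(l) = (2*l)/((2*l)) = (2*l)*(1/(2*l)) = 1)
C(U) = -35 (C(U) = -7*(4 + 1) = -7*5 = -35)
-3028 - C(o) = -3028 - 1*(-35) = -3028 + 35 = -2993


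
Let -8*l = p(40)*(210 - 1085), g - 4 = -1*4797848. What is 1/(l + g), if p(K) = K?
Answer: -1/4793469 ≈ -2.0862e-7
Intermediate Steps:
g = -4797844 (g = 4 - 1*4797848 = 4 - 4797848 = -4797844)
l = 4375 (l = -5*(210 - 1085) = -5*(-875) = -1/8*(-35000) = 4375)
1/(l + g) = 1/(4375 - 4797844) = 1/(-4793469) = -1/4793469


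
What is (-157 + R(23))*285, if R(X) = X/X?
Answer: -44460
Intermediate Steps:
R(X) = 1
(-157 + R(23))*285 = (-157 + 1)*285 = -156*285 = -44460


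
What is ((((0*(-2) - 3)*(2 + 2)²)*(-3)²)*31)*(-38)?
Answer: 508896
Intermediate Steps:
((((0*(-2) - 3)*(2 + 2)²)*(-3)²)*31)*(-38) = ((((0 - 3)*4²)*9)*31)*(-38) = ((-3*16*9)*31)*(-38) = (-48*9*31)*(-38) = -432*31*(-38) = -13392*(-38) = 508896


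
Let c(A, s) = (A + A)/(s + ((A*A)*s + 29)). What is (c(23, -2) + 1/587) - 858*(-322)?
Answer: 167201380401/605197 ≈ 2.7628e+5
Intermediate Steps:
c(A, s) = 2*A/(29 + s + s*A²) (c(A, s) = (2*A)/(s + (A²*s + 29)) = (2*A)/(s + (s*A² + 29)) = (2*A)/(s + (29 + s*A²)) = (2*A)/(29 + s + s*A²) = 2*A/(29 + s + s*A²))
(c(23, -2) + 1/587) - 858*(-322) = (2*23/(29 - 2 - 2*23²) + 1/587) - 858*(-322) = (2*23/(29 - 2 - 2*529) + 1/587) + 276276 = (2*23/(29 - 2 - 1058) + 1/587) + 276276 = (2*23/(-1031) + 1/587) + 276276 = (2*23*(-1/1031) + 1/587) + 276276 = (-46/1031 + 1/587) + 276276 = -25971/605197 + 276276 = 167201380401/605197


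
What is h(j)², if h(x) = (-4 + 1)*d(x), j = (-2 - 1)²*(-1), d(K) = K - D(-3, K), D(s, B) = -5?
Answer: 144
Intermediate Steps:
d(K) = 5 + K (d(K) = K - 1*(-5) = K + 5 = 5 + K)
j = -9 (j = (-3)²*(-1) = 9*(-1) = -9)
h(x) = -15 - 3*x (h(x) = (-4 + 1)*(5 + x) = -3*(5 + x) = -15 - 3*x)
h(j)² = (-15 - 3*(-9))² = (-15 + 27)² = 12² = 144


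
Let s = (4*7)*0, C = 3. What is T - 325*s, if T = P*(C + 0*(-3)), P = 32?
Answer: 96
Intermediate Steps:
s = 0 (s = 28*0 = 0)
T = 96 (T = 32*(3 + 0*(-3)) = 32*(3 + 0) = 32*3 = 96)
T - 325*s = 96 - 325*0 = 96 + 0 = 96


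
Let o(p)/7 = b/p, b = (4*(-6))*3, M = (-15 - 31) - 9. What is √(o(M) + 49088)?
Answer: 2*√37129730/55 ≈ 221.58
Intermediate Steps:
M = -55 (M = -46 - 9 = -55)
b = -72 (b = -24*3 = -72)
o(p) = -504/p (o(p) = 7*(-72/p) = -504/p)
√(o(M) + 49088) = √(-504/(-55) + 49088) = √(-504*(-1/55) + 49088) = √(504/55 + 49088) = √(2700344/55) = 2*√37129730/55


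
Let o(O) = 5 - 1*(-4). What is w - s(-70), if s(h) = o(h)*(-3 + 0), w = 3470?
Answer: 3497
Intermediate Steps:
o(O) = 9 (o(O) = 5 + 4 = 9)
s(h) = -27 (s(h) = 9*(-3 + 0) = 9*(-3) = -27)
w - s(-70) = 3470 - 1*(-27) = 3470 + 27 = 3497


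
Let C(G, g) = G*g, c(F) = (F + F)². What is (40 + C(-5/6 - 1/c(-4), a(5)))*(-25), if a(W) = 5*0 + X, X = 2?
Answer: -91925/96 ≈ -957.55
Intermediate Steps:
c(F) = 4*F² (c(F) = (2*F)² = 4*F²)
a(W) = 2 (a(W) = 5*0 + 2 = 0 + 2 = 2)
(40 + C(-5/6 - 1/c(-4), a(5)))*(-25) = (40 + (-5/6 - 1/(4*(-4)²))*2)*(-25) = (40 + (-5*⅙ - 1/(4*16))*2)*(-25) = (40 + (-⅚ - 1/64)*2)*(-25) = (40 - 163/192*2)*(-25) = (40 - 163/96)*(-25) = (3677/96)*(-25) = -91925/96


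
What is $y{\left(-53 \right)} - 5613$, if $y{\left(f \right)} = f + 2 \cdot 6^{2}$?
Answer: $-5594$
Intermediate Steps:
$y{\left(f \right)} = 72 + f$ ($y{\left(f \right)} = f + 2 \cdot 36 = f + 72 = 72 + f$)
$y{\left(-53 \right)} - 5613 = \left(72 - 53\right) - 5613 = 19 - 5613 = -5594$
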